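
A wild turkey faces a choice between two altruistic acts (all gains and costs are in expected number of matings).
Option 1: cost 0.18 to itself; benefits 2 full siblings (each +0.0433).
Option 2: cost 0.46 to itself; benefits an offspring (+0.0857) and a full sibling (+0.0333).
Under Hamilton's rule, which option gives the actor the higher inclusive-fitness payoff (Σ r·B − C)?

Option 1: r to a full sibling = 0.5.
Option 1: Σ r·B − C = (2·0.5·0.0433) − 0.18 = -0.1367.
Option 2: r to an offspring = 0.5.
Option 2: r to a full sibling = 0.5.
Option 2: Σ r·B − C = (1·0.5·0.0857 + 1·0.5·0.0333) − 0.46 = -0.4005.
Option 1 has the higher net inclusive-fitness payoff.

Option 1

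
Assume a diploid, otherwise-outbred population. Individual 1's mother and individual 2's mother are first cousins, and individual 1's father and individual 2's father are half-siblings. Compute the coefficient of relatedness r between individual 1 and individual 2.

Wright's path rule: contributions from independent ancestry routes add.
Individual 1 and individual 2 are related in two ways: second cousins through their mothers (r = 1/32) and half first cousins through their fathers (r = 1/16).
r = 1/32 + 1/16 = 0.09375.

0.09375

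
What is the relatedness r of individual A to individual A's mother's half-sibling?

0.125

Each parent–offspring link contributes a factor of 1/2, and independent paths through distinct common ancestors add.
Half-aunt/uncle↔niece/nephew: one path of length 3: r = (1/2)^3 = 1/8.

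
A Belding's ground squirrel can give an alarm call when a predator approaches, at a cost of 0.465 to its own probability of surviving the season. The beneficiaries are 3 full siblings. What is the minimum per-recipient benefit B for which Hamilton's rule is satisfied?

r to a full sibling = 1/2 (full sibs share both parents — two paths of length 2: r = 2·(1/2)^2 = 1/2).
Hamilton's rule with n recipients of equal r: n·r·B > C, so B > C/(n·r) = 0.465/(3·0.5) = 0.31.

0.31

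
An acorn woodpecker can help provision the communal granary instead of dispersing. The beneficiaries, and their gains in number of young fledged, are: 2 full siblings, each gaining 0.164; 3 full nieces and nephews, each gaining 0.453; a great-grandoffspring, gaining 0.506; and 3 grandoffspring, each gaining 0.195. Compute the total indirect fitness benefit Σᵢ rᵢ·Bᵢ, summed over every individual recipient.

r to a full sibling = 1/2 (full sibs share both parents — two paths of length 2: r = 2·(1/2)^2 = 1/2).
r to a full niece or nephew = 1/4 (full aunt/uncle↔niece/nephew: two paths of length 3 through the shared grandparent pair: r = 2·(1/2)^3 = 1/4).
r to a great-grandoffspring = 0.125 (three parent–offspring links: r = (1/2)^3 = 1/8).
r to a grandoffspring = 0.25 (two parent–offspring links: r = (1/2)^2 = 1/4).
Summing one r·B term per recipient: 2·0.5·0.164 + 3·0.25·0.453 + 1·0.125·0.506 + 3·0.25·0.195 = 0.71325.

0.71325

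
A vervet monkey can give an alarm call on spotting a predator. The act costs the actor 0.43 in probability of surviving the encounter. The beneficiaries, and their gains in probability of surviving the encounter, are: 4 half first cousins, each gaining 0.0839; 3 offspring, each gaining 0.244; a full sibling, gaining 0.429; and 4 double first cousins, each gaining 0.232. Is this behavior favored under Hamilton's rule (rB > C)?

Hamilton's rule: the trait is favored when the sum of r·B over every recipient exceeds the actor's cost C.
r to a half first cousin = 1/16 (half first cousins share one grandparent — one path of length 4: r = (1/2)^4 = 1/16).
r to an offspring = 1/2 (one parent–offspring link: r = (1/2)^1 = 1/2).
r to a full sibling = 1/2 (full sibs share both parents — two paths of length 2: r = 2·(1/2)^2 = 1/2).
r to a double first cousin = 1/4 (double first cousins share both grandparent pairs — four paths of length 4: r = 4·(1/2)^4 = 1/4).
Summing one r·B term per recipient: 4·0.0625·0.0839 + 3·0.5·0.244 + 1·0.5·0.429 + 4·0.25·0.232 = 0.833475.
0.833475 > 0.43: the indirect benefit exceeds the cost.

Yes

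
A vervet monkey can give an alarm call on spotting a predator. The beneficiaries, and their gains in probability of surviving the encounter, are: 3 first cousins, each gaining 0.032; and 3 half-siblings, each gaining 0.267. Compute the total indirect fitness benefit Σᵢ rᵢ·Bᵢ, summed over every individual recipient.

0.21225

r to a first cousin = 0.125 (first cousins share one grandparent pair — two paths of length 4: r = 2·(1/2)^4 = 1/8).
r to a half-sibling = 0.25 (half-sibs share one parent — one path of length 2: r = (1/2)^2 = 1/4).
Summing one r·B term per recipient: 3·0.125·0.032 + 3·0.25·0.267 = 0.21225.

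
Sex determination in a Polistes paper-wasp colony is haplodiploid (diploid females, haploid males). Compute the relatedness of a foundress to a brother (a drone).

Her haploid brother carries none of their father's genes and a random half of their mother's genome; that half matches the maternal half of her own genome with probability 1/2: r = 1/2 · 1/2 = 1/4.

0.25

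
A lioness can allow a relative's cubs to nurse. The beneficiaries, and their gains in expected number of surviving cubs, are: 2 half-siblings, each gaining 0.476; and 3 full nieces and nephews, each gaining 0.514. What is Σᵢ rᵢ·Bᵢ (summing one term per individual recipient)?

r to a half-sibling = 0.25 (half-sibs share one parent — one path of length 2: r = (1/2)^2 = 1/4).
r to a full niece or nephew = 1/4 (full aunt/uncle↔niece/nephew: two paths of length 3 through the shared grandparent pair: r = 2·(1/2)^3 = 1/4).
Summing one r·B term per recipient: 2·0.25·0.476 + 3·0.25·0.514 = 0.6235.

0.6235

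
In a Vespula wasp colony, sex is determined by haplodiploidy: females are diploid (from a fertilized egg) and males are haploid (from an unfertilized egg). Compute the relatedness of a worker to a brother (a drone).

0.25

Her haploid brother carries none of their father's genes and a random half of their mother's genome; that half matches the maternal half of her own genome with probability 1/2: r = 1/2 · 1/2 = 1/4.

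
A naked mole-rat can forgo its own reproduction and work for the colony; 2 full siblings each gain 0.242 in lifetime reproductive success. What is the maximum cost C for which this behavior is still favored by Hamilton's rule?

0.242

r to a full sibling = 0.5 (full sibs share both parents — two paths of length 2: r = 2·(1/2)^2 = 1/2).
Hamilton's rule: n·r·B > C, so the trait is favored while C < n·r·B = 2·0.5·0.242 = 0.242.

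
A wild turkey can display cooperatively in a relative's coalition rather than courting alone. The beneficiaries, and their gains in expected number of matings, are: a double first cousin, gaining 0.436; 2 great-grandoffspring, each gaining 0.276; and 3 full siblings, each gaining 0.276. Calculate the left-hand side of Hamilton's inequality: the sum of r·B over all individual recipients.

0.592

r to a double first cousin = 1/4 (double first cousins share both grandparent pairs — four paths of length 4: r = 4·(1/2)^4 = 1/4).
r to a great-grandoffspring = 0.125 (three parent–offspring links: r = (1/2)^3 = 1/8).
r to a full sibling = 1/2 (full sibs share both parents — two paths of length 2: r = 2·(1/2)^2 = 1/2).
Summing one r·B term per recipient: 1·0.25·0.436 + 2·0.125·0.276 + 3·0.5·0.276 = 0.592.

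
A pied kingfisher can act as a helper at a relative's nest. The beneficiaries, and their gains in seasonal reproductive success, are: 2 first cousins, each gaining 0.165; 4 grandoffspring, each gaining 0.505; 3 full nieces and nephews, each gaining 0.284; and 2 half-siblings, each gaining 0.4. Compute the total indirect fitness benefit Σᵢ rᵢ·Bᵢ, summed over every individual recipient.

0.95925

r to a first cousin = 1/8 (first cousins share one grandparent pair — two paths of length 4: r = 2·(1/2)^4 = 1/8).
r to a grandoffspring = 1/4 (two parent–offspring links: r = (1/2)^2 = 1/4).
r to a full niece or nephew = 0.25 (full aunt/uncle↔niece/nephew: two paths of length 3 through the shared grandparent pair: r = 2·(1/2)^3 = 1/4).
r to a half-sibling = 1/4 (half-sibs share one parent — one path of length 2: r = (1/2)^2 = 1/4).
Summing one r·B term per recipient: 2·0.125·0.165 + 4·0.25·0.505 + 3·0.25·0.284 + 2·0.25·0.4 = 0.95925.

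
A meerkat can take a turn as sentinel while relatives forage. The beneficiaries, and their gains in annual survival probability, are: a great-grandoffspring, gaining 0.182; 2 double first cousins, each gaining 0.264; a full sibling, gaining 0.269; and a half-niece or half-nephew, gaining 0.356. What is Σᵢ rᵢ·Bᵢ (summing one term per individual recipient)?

r to a great-grandoffspring = 1/8 (three parent–offspring links: r = (1/2)^3 = 1/8).
r to a double first cousin = 0.25 (double first cousins share both grandparent pairs — four paths of length 4: r = 4·(1/2)^4 = 1/4).
r to a full sibling = 1/2 (full sibs share both parents — two paths of length 2: r = 2·(1/2)^2 = 1/2).
r to a half-niece or half-nephew = 0.125 (half-aunt/uncle↔niece/nephew: one path of length 3: r = (1/2)^3 = 1/8).
Summing one r·B term per recipient: 1·0.125·0.182 + 2·0.25·0.264 + 1·0.5·0.269 + 1·0.125·0.356 = 0.33375.

0.33375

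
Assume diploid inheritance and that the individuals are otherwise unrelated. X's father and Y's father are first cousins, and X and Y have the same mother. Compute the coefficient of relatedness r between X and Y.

Wright's path rule: contributions from independent ancestry routes add.
X and Y are related in two ways: second cousins through their fathers (r = 1/32) and half-sibs through their shared mother (r = 1/4).
r = 1/32 + 1/4 = 9/32 = 0.28125.

0.28125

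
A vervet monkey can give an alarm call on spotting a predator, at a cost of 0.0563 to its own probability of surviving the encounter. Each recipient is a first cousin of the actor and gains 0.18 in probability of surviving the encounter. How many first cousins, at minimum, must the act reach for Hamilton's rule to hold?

r to a first cousin = 1/8 (first cousins share one grandparent pair — two paths of length 4: r = 2·(1/2)^4 = 1/8).
Hamilton's rule: n·r·B > C  ⇒  n > C/(r·B) = 0.0563/(0.125·0.18) = 2.502.
The smallest integer exceeding 2.502 is 3.

3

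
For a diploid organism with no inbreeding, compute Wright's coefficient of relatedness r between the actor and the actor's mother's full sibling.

Each parent–offspring link contributes a factor of 1/2, and independent paths through distinct common ancestors add.
Full aunt/uncle↔niece/nephew: two paths of length 3 through the shared grandparent pair: r = 2·(1/2)^3 = 1/4.

0.25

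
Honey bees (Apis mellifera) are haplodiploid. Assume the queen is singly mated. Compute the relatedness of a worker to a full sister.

Haplodiploid full sisters inherit their father's entire haploid genome identically (contributing 1/2) and on average half of their mother's contribution (1/2 · 1/2 = 1/4); r = 1/2 + 1/4 = 3/4.

0.75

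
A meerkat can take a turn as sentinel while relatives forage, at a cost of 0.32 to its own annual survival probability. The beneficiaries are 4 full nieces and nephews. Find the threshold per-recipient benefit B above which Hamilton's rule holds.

0.32

r to a full niece or nephew = 0.25 (full aunt/uncle↔niece/nephew: two paths of length 3 through the shared grandparent pair: r = 2·(1/2)^3 = 1/4).
Hamilton's rule with n recipients of equal r: n·r·B > C, so B > C/(n·r) = 0.32/(4·0.25) = 0.32.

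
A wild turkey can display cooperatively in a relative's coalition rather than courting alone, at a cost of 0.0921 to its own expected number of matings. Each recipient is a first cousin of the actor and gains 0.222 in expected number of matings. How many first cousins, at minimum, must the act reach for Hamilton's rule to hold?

r to a first cousin = 1/8 (first cousins share one grandparent pair — two paths of length 4: r = 2·(1/2)^4 = 1/8).
Hamilton's rule: n·r·B > C  ⇒  n > C/(r·B) = 0.0921/(0.125·0.222) = 3.319.
The smallest integer exceeding 3.319 is 4.

4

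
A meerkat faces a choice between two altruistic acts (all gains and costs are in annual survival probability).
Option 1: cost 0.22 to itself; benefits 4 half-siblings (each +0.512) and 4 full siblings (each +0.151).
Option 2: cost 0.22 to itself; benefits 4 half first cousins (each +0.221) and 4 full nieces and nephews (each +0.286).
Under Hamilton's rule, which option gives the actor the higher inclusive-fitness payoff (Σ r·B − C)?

Option 1: r to a half-sibling = 0.25.
Option 1: r to a full sibling = 0.5.
Option 1: Σ r·B − C = (4·0.25·0.512 + 4·0.5·0.151) − 0.22 = 0.594.
Option 2: r to a half first cousin = 0.0625.
Option 2: r to a full niece or nephew = 0.25.
Option 2: Σ r·B − C = (4·0.0625·0.221 + 4·0.25·0.286) − 0.22 = 0.12125.
Option 1 has the higher net inclusive-fitness payoff.

Option 1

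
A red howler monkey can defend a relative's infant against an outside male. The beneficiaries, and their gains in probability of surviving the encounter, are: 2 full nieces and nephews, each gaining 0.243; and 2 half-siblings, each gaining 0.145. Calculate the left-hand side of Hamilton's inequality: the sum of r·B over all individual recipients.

0.194

r to a full niece or nephew = 1/4 (full aunt/uncle↔niece/nephew: two paths of length 3 through the shared grandparent pair: r = 2·(1/2)^3 = 1/4).
r to a half-sibling = 1/4 (half-sibs share one parent — one path of length 2: r = (1/2)^2 = 1/4).
Summing one r·B term per recipient: 2·0.25·0.243 + 2·0.25·0.145 = 0.194.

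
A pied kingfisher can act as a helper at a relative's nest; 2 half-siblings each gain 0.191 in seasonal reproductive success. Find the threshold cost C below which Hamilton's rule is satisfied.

r to a half-sibling = 1/4 (half-sibs share one parent — one path of length 2: r = (1/2)^2 = 1/4).
Hamilton's rule: n·r·B > C, so the trait is favored while C < n·r·B = 2·0.25·0.191 = 0.0955.

0.0955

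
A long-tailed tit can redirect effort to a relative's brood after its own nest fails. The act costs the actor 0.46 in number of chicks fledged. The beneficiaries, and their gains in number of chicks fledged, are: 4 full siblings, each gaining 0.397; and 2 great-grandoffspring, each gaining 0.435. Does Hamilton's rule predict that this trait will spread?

Hamilton's rule: the trait is favored when the sum of r·B over every recipient exceeds the actor's cost C.
r to a full sibling = 0.5 (full sibs share both parents — two paths of length 2: r = 2·(1/2)^2 = 1/2).
r to a great-grandoffspring = 0.125 (three parent–offspring links: r = (1/2)^3 = 1/8).
Summing one r·B term per recipient: 4·0.5·0.397 + 2·0.125·0.435 = 0.90275.
0.90275 > 0.46: the indirect benefit exceeds the cost.

Yes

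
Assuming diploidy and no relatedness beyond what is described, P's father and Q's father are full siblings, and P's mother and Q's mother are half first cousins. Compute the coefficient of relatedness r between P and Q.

Relatedness sums over independent paths through distinct common ancestors.
P and Q are related in two ways: first cousins through their fathers (r = 1/8) and half second cousins through their mothers (r = 1/64).
r = 1/8 + 1/64 = 0.140625.

0.140625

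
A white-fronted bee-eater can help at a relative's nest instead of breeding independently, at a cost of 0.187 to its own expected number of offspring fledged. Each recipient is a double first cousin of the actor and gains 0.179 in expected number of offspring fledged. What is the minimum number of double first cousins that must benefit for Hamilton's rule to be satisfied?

r to a double first cousin = 1/4 (double first cousins share both grandparent pairs — four paths of length 4: r = 4·(1/2)^4 = 1/4).
Hamilton's rule: n·r·B > C  ⇒  n > C/(r·B) = 0.187/(0.25·0.179) = 4.179.
The smallest integer exceeding 4.179 is 5.

5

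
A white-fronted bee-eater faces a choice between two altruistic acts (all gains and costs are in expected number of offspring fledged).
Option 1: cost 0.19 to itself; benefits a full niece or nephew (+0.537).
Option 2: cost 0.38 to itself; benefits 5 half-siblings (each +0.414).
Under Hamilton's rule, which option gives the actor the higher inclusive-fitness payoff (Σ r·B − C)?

Option 2

Option 1: r to a full niece or nephew = 0.25.
Option 1: Σ r·B − C = (1·0.25·0.537) − 0.19 = -0.05575.
Option 2: r to a half-sibling = 0.25.
Option 2: Σ r·B − C = (5·0.25·0.414) − 0.38 = 0.1375.
Option 2 has the higher net inclusive-fitness payoff.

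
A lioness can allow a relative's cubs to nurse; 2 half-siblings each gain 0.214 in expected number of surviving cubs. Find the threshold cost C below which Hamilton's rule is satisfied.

0.107

r to a half-sibling = 0.25 (half-sibs share one parent — one path of length 2: r = (1/2)^2 = 1/4).
Hamilton's rule: n·r·B > C, so the trait is favored while C < n·r·B = 2·0.25·0.214 = 0.107.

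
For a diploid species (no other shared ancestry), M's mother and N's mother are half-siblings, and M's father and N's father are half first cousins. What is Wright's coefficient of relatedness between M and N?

0.078125

Wright's path rule: contributions from independent ancestry routes add.
M and N are related in two ways: half first cousins through their mothers (r = 1/16) and half second cousins through their fathers (r = 1/64).
r = 1/16 + 1/64 = 0.078125.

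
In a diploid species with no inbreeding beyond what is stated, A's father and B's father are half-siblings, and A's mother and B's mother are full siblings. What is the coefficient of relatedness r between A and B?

With two independent routes of shared ancestry, r is the sum of the two contributions.
A and B are related in two ways: half first cousins through their fathers (r = 1/16) and first cousins through their mothers (r = 1/8).
r = 1/16 + 1/8 = 3/16 = 0.1875.

0.1875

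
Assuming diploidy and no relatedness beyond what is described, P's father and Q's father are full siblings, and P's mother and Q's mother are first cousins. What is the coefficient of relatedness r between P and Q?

Relatedness sums over independent paths through distinct common ancestors.
P and Q are related in two ways: first cousins through their fathers (r = 1/8) and second cousins through their mothers (r = 1/32).
r = 1/8 + 1/32 = 5/32 = 0.15625.

0.15625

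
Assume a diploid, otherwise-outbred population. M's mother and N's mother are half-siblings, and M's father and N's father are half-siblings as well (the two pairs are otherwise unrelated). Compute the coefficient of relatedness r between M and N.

Relatedness sums over independent paths through distinct common ancestors.
M and N are related in two ways: half first cousins through their mothers (r = 1/16) and half first cousins through their fathers (r = 1/16).
r = 1/16 + 1/16 = 1/8 = 0.125.

0.125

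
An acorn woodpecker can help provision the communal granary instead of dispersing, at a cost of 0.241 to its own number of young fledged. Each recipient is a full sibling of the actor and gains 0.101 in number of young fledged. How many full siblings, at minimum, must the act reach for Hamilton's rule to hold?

r to a full sibling = 1/2 (full sibs share both parents — two paths of length 2: r = 2·(1/2)^2 = 1/2).
Hamilton's rule: n·r·B > C  ⇒  n > C/(r·B) = 0.241/(0.5·0.101) = 4.772.
The smallest integer exceeding 4.772 is 5.

5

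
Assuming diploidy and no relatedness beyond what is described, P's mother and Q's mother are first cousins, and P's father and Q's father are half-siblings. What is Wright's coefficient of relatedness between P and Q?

0.09375

With two independent routes of shared ancestry, r is the sum of the two contributions.
P and Q are related in two ways: second cousins through their mothers (r = 1/32) and half first cousins through their fathers (r = 1/16).
r = 1/32 + 1/16 = 3/32 = 0.09375.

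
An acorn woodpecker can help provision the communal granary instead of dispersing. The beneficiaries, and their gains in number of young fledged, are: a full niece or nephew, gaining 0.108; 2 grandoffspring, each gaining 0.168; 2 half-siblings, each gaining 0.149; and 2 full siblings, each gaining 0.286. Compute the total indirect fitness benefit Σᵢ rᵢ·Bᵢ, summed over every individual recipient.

0.4715

r to a full niece or nephew = 1/4 (full aunt/uncle↔niece/nephew: two paths of length 3 through the shared grandparent pair: r = 2·(1/2)^3 = 1/4).
r to a grandoffspring = 1/4 (two parent–offspring links: r = (1/2)^2 = 1/4).
r to a half-sibling = 0.25 (half-sibs share one parent — one path of length 2: r = (1/2)^2 = 1/4).
r to a full sibling = 0.5 (full sibs share both parents — two paths of length 2: r = 2·(1/2)^2 = 1/2).
Summing one r·B term per recipient: 1·0.25·0.108 + 2·0.25·0.168 + 2·0.25·0.149 + 2·0.5·0.286 = 0.4715.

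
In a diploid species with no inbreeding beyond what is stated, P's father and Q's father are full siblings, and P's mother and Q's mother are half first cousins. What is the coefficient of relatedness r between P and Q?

0.140625

Relatedness sums over independent paths through distinct common ancestors.
P and Q are related in two ways: first cousins through their fathers (r = 1/8) and half second cousins through their mothers (r = 1/64).
r = 1/8 + 1/64 = 0.140625.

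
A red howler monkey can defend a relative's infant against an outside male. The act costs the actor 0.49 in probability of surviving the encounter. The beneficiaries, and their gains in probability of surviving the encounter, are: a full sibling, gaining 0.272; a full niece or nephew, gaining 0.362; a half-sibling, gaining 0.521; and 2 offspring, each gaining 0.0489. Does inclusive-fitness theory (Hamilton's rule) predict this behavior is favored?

Hamilton's rule: the trait is favored when the sum of r·B over every recipient exceeds the actor's cost C.
r to a full sibling = 1/2 (full sibs share both parents — two paths of length 2: r = 2·(1/2)^2 = 1/2).
r to a full niece or nephew = 1/4 (full aunt/uncle↔niece/nephew: two paths of length 3 through the shared grandparent pair: r = 2·(1/2)^3 = 1/4).
r to a half-sibling = 1/4 (half-sibs share one parent — one path of length 2: r = (1/2)^2 = 1/4).
r to an offspring = 1/2 (one parent–offspring link: r = (1/2)^1 = 1/2).
Summing one r·B term per recipient: 1·0.5·0.272 + 1·0.25·0.362 + 1·0.25·0.521 + 2·0.5·0.0489 = 0.40565.
0.40565 < 0.49: the indirect benefit is less than the cost.

No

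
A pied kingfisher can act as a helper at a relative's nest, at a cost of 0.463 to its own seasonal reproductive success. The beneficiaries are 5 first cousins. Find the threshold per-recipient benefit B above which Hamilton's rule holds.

0.7408

r to a first cousin = 0.125 (first cousins share one grandparent pair — two paths of length 4: r = 2·(1/2)^4 = 1/8).
Hamilton's rule with n recipients of equal r: n·r·B > C, so B > C/(n·r) = 0.463/(5·0.125) = 0.7408.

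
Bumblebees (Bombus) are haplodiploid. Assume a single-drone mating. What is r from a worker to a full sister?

0.75

Haplodiploid full sisters inherit their father's entire haploid genome identically (contributing 1/2) and on average half of their mother's contribution (1/2 · 1/2 = 1/4); r = 1/2 + 1/4 = 3/4.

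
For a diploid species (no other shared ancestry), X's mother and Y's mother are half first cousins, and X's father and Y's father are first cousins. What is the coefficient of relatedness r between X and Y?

0.046875

Relatedness sums over independent paths through distinct common ancestors.
X and Y are related in two ways: half second cousins through their mothers (r = 1/64) and second cousins through their fathers (r = 1/32).
r = 1/64 + 1/32 = 3/64 = 0.046875.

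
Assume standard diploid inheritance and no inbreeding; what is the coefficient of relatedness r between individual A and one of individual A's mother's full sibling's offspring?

0.125

Each parent–offspring link contributes a factor of 1/2, and independent paths through distinct common ancestors add.
First cousins share one grandparent pair — two paths of length 4: r = 2·(1/2)^4 = 1/8.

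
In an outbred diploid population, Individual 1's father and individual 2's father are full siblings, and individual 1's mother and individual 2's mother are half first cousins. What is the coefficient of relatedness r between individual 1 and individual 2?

Wright's path rule: contributions from independent ancestry routes add.
Individual 1 and individual 2 are related in two ways: first cousins through their fathers (r = 1/8) and half second cousins through their mothers (r = 1/64).
r = 1/8 + 1/64 = 0.140625.

0.140625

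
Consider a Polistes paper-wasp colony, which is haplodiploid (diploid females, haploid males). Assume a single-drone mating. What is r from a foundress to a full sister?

Haplodiploid full sisters inherit their father's entire haploid genome identically (contributing 1/2) and on average half of their mother's contribution (1/2 · 1/2 = 1/4); r = 1/2 + 1/4 = 3/4.

0.75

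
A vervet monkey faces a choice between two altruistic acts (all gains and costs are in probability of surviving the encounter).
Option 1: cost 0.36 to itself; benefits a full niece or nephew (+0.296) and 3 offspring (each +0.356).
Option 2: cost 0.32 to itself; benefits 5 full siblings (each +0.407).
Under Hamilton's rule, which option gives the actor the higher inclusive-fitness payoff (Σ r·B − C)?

Option 1: r to a full niece or nephew = 0.25.
Option 1: r to an offspring = 0.5.
Option 1: Σ r·B − C = (1·0.25·0.296 + 3·0.5·0.356) − 0.36 = 0.248.
Option 2: r to a full sibling = 0.5.
Option 2: Σ r·B − C = (5·0.5·0.407) − 0.32 = 0.6975.
Option 2 has the higher net inclusive-fitness payoff.

Option 2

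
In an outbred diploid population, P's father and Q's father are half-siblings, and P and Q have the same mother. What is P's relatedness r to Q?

0.3125

With two independent routes of shared ancestry, r is the sum of the two contributions.
P and Q are related in two ways: half first cousins through their fathers (r = 1/16) and half-sibs through their shared mother (r = 1/4).
r = 1/16 + 1/4 = 0.3125.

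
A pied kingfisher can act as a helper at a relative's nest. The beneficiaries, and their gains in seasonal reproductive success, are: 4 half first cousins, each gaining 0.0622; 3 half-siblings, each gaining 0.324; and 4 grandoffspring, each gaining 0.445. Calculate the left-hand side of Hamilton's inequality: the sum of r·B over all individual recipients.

0.70355

r to a half first cousin = 0.0625 (half first cousins share one grandparent — one path of length 4: r = (1/2)^4 = 1/16).
r to a half-sibling = 1/4 (half-sibs share one parent — one path of length 2: r = (1/2)^2 = 1/4).
r to a grandoffspring = 1/4 (two parent–offspring links: r = (1/2)^2 = 1/4).
Summing one r·B term per recipient: 4·0.0625·0.0622 + 3·0.25·0.324 + 4·0.25·0.445 = 0.70355.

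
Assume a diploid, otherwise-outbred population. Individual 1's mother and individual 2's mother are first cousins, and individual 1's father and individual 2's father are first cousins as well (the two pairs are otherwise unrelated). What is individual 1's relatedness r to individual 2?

With two independent routes of shared ancestry, r is the sum of the two contributions.
Individual 1 and individual 2 are related in two ways: second cousins through their mothers (r = 1/32) and second cousins through their fathers (r = 1/32).
r = 1/32 + 1/32 = 1/16 = 0.0625.

0.0625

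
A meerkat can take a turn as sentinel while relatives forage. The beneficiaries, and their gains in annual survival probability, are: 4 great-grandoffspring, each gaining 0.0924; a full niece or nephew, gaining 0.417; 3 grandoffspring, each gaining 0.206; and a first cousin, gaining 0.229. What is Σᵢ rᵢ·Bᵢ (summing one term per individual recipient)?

0.333575

r to a great-grandoffspring = 1/8 (three parent–offspring links: r = (1/2)^3 = 1/8).
r to a full niece or nephew = 1/4 (full aunt/uncle↔niece/nephew: two paths of length 3 through the shared grandparent pair: r = 2·(1/2)^3 = 1/4).
r to a grandoffspring = 0.25 (two parent–offspring links: r = (1/2)^2 = 1/4).
r to a first cousin = 1/8 (first cousins share one grandparent pair — two paths of length 4: r = 2·(1/2)^4 = 1/8).
Summing one r·B term per recipient: 4·0.125·0.0924 + 1·0.25·0.417 + 3·0.25·0.206 + 1·0.125·0.229 = 0.333575.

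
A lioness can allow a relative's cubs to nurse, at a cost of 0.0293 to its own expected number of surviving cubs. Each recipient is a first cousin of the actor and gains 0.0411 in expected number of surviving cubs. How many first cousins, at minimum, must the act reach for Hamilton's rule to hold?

6

r to a first cousin = 0.125 (first cousins share one grandparent pair — two paths of length 4: r = 2·(1/2)^4 = 1/8).
Hamilton's rule: n·r·B > C  ⇒  n > C/(r·B) = 0.0293/(0.125·0.0411) = 5.703.
The smallest integer exceeding 5.703 is 6.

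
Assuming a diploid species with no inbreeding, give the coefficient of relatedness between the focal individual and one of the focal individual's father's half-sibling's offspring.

0.0625

Each parent–offspring link contributes a factor of 1/2, and independent paths through distinct common ancestors add.
Half first cousins share one grandparent — one path of length 4: r = (1/2)^4 = 1/16.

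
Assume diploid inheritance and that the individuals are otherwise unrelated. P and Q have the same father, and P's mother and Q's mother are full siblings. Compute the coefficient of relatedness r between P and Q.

Relatedness sums over independent paths through distinct common ancestors.
P and Q are related in two ways: half-sibs through their shared father (r = 1/4) and first cousins through their mothers (r = 1/8).
r = 1/4 + 1/8 = 0.375.

0.375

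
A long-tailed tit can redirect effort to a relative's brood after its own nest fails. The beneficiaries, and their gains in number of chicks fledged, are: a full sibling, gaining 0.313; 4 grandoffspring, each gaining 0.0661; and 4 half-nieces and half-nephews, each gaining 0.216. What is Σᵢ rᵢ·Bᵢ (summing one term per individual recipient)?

r to a full sibling = 1/2 (full sibs share both parents — two paths of length 2: r = 2·(1/2)^2 = 1/2).
r to a grandoffspring = 0.25 (two parent–offspring links: r = (1/2)^2 = 1/4).
r to a half-niece or half-nephew = 1/8 (half-aunt/uncle↔niece/nephew: one path of length 3: r = (1/2)^3 = 1/8).
Summing one r·B term per recipient: 1·0.5·0.313 + 4·0.25·0.0661 + 4·0.125·0.216 = 0.3306.

0.3306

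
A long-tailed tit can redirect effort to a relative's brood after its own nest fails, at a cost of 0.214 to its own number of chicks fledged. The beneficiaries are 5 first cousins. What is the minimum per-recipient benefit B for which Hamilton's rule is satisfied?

0.3424

r to a first cousin = 0.125 (first cousins share one grandparent pair — two paths of length 4: r = 2·(1/2)^4 = 1/8).
Hamilton's rule with n recipients of equal r: n·r·B > C, so B > C/(n·r) = 0.214/(5·0.125) = 0.3424.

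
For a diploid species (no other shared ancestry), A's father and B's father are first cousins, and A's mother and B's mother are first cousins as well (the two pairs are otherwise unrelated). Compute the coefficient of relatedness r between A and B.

Wright's path rule: contributions from independent ancestry routes add.
A and B are related in two ways: second cousins through their fathers (r = 1/32) and second cousins through their mothers (r = 1/32).
r = 1/32 + 1/32 = 1/16 = 0.0625.

0.0625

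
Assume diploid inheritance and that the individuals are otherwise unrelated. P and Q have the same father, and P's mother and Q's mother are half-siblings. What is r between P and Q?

Relatedness sums over independent paths through distinct common ancestors.
P and Q are related in two ways: half-sibs through their shared father (r = 1/4) and half first cousins through their mothers (r = 1/16).
r = 1/4 + 1/16 = 5/16 = 0.3125.

0.3125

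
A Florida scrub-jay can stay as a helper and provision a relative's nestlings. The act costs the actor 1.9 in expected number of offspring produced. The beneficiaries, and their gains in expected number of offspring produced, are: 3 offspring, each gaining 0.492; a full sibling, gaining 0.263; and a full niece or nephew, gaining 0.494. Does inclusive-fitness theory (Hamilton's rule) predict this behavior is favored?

Hamilton's rule: the trait is favored when the sum of r·B over every recipient exceeds the actor's cost C.
r to an offspring = 1/2 (one parent–offspring link: r = (1/2)^1 = 1/2).
r to a full sibling = 0.5 (full sibs share both parents — two paths of length 2: r = 2·(1/2)^2 = 1/2).
r to a full niece or nephew = 1/4 (full aunt/uncle↔niece/nephew: two paths of length 3 through the shared grandparent pair: r = 2·(1/2)^3 = 1/4).
Summing one r·B term per recipient: 3·0.5·0.492 + 1·0.5·0.263 + 1·0.25·0.494 = 0.993.
0.993 < 1.9: the indirect benefit is less than the cost.

No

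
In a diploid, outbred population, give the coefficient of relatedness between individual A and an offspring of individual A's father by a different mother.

0.25

Each parent–offspring link contributes a factor of 1/2, and independent paths through distinct common ancestors add.
Half-sibs share one parent — one path of length 2: r = (1/2)^2 = 1/4.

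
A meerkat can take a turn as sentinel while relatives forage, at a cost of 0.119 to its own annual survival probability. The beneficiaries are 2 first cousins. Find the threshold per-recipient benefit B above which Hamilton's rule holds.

0.476

r to a first cousin = 0.125 (first cousins share one grandparent pair — two paths of length 4: r = 2·(1/2)^4 = 1/8).
Hamilton's rule with n recipients of equal r: n·r·B > C, so B > C/(n·r) = 0.119/(2·0.125) = 0.476.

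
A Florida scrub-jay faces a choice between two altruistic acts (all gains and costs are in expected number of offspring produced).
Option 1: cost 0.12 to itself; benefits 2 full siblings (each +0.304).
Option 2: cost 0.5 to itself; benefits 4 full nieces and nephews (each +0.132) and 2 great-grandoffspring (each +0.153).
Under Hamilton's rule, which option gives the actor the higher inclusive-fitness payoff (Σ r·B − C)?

Option 1

Option 1: r to a full sibling = 0.5.
Option 1: Σ r·B − C = (2·0.5·0.304) − 0.12 = 0.184.
Option 2: r to a full niece or nephew = 0.25.
Option 2: r to a great-grandoffspring = 0.125.
Option 2: Σ r·B − C = (4·0.25·0.132 + 2·0.125·0.153) − 0.5 = -0.32975.
Option 1 has the higher net inclusive-fitness payoff.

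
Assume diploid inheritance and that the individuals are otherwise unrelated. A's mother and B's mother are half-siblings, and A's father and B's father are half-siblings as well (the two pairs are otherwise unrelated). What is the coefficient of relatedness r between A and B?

0.125

Relatedness sums over independent paths through distinct common ancestors.
A and B are related in two ways: half first cousins through their mothers (r = 1/16) and half first cousins through their fathers (r = 1/16).
r = 1/16 + 1/16 = 0.125.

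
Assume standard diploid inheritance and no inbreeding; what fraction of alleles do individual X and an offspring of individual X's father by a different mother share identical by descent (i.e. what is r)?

Each parent–offspring link contributes a factor of 1/2, and independent paths through distinct common ancestors add.
Half-sibs share one parent — one path of length 2: r = (1/2)^2 = 1/4.

0.25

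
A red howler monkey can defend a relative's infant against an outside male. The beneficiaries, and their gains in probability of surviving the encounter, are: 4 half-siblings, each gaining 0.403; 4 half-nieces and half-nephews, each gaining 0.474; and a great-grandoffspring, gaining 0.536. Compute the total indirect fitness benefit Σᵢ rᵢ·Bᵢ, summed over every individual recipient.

0.707

r to a half-sibling = 1/4 (half-sibs share one parent — one path of length 2: r = (1/2)^2 = 1/4).
r to a half-niece or half-nephew = 0.125 (half-aunt/uncle↔niece/nephew: one path of length 3: r = (1/2)^3 = 1/8).
r to a great-grandoffspring = 1/8 (three parent–offspring links: r = (1/2)^3 = 1/8).
Summing one r·B term per recipient: 4·0.25·0.403 + 4·0.125·0.474 + 1·0.125·0.536 = 0.707.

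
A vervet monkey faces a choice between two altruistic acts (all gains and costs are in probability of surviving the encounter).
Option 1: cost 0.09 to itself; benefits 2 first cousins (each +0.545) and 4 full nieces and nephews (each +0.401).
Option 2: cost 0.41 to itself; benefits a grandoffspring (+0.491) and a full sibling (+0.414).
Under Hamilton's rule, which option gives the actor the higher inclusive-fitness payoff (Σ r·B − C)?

Option 1

Option 1: r to a first cousin = 0.125.
Option 1: r to a full niece or nephew = 0.25.
Option 1: Σ r·B − C = (2·0.125·0.545 + 4·0.25·0.401) − 0.09 = 0.44725.
Option 2: r to a grandoffspring = 0.25.
Option 2: r to a full sibling = 0.5.
Option 2: Σ r·B − C = (1·0.25·0.491 + 1·0.5·0.414) − 0.41 = -0.08025.
Option 1 has the higher net inclusive-fitness payoff.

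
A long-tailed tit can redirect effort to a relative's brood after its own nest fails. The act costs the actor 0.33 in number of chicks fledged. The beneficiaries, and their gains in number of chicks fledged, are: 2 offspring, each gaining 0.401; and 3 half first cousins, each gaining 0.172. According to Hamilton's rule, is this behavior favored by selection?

Hamilton's rule: the trait is favored when the sum of r·B over every recipient exceeds the actor's cost C.
r to an offspring = 1/2 (one parent–offspring link: r = (1/2)^1 = 1/2).
r to a half first cousin = 0.0625 (half first cousins share one grandparent — one path of length 4: r = (1/2)^4 = 1/16).
Summing one r·B term per recipient: 2·0.5·0.401 + 3·0.0625·0.172 = 0.43325.
0.43325 > 0.33: the indirect benefit exceeds the cost.

Yes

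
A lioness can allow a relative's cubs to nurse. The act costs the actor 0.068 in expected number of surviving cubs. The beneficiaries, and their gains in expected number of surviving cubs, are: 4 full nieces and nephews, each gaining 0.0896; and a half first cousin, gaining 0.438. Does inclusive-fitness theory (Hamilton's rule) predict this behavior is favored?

Yes

Hamilton's rule: the trait is favored when the sum of r·B over every recipient exceeds the actor's cost C.
r to a full niece or nephew = 0.25 (full aunt/uncle↔niece/nephew: two paths of length 3 through the shared grandparent pair: r = 2·(1/2)^3 = 1/4).
r to a half first cousin = 0.0625 (half first cousins share one grandparent — one path of length 4: r = (1/2)^4 = 1/16).
Summing one r·B term per recipient: 4·0.25·0.0896 + 1·0.0625·0.438 = 0.116975.
0.116975 > 0.068: the indirect benefit exceeds the cost.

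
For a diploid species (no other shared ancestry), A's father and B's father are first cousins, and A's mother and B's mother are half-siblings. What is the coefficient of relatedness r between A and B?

Relatedness sums over independent paths through distinct common ancestors.
A and B are related in two ways: second cousins through their fathers (r = 1/32) and half first cousins through their mothers (r = 1/16).
r = 1/32 + 1/16 = 3/32 = 0.09375.

0.09375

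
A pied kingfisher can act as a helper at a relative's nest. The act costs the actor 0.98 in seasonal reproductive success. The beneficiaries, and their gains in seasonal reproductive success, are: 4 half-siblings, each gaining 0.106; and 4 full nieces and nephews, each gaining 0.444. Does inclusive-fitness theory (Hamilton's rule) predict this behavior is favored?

No

Hamilton's rule: the trait is favored when the sum of r·B over every recipient exceeds the actor's cost C.
r to a half-sibling = 1/4 (half-sibs share one parent — one path of length 2: r = (1/2)^2 = 1/4).
r to a full niece or nephew = 0.25 (full aunt/uncle↔niece/nephew: two paths of length 3 through the shared grandparent pair: r = 2·(1/2)^3 = 1/4).
Summing one r·B term per recipient: 4·0.25·0.106 + 4·0.25·0.444 = 0.55.
0.55 < 0.98: the indirect benefit is less than the cost.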